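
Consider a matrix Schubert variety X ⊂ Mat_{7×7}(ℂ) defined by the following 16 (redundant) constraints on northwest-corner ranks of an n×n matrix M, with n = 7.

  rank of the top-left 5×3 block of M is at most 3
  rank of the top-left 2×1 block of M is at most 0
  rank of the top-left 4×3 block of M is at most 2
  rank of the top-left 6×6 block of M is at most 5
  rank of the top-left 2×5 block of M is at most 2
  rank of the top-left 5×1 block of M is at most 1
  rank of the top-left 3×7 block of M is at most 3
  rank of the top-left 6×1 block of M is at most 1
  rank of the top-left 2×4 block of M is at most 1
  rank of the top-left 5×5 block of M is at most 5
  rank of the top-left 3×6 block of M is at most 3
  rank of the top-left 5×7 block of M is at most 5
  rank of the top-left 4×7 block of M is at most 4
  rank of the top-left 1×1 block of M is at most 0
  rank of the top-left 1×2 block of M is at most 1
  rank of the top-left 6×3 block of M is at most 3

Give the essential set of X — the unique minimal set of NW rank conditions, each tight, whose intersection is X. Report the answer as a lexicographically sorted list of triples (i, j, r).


Propagating the 16 rank bounds to every northwest block:

  0, 1, 1, 1, 1, 1, 1
  0, 1, 1, 1, 2, 2, 2
  1, 2, 2, 2, 3, 3, 3
  1, 2, 2, 3, 4, 4, 4
  1, 2, 3, 4, 5, 5, 5
  1, 2, 3, 4, 5, 5, 6
  1, 2, 3, 4, 5, 6, 7

the unique w with this rank table is (2, 5, 1, 4, 3, 7, 6).

4 SE-corners of the 6-cell Rothe diagram give Ess(w):

[(2, 1, 0), (2, 4, 1), (4, 3, 2), (6, 6, 5)]


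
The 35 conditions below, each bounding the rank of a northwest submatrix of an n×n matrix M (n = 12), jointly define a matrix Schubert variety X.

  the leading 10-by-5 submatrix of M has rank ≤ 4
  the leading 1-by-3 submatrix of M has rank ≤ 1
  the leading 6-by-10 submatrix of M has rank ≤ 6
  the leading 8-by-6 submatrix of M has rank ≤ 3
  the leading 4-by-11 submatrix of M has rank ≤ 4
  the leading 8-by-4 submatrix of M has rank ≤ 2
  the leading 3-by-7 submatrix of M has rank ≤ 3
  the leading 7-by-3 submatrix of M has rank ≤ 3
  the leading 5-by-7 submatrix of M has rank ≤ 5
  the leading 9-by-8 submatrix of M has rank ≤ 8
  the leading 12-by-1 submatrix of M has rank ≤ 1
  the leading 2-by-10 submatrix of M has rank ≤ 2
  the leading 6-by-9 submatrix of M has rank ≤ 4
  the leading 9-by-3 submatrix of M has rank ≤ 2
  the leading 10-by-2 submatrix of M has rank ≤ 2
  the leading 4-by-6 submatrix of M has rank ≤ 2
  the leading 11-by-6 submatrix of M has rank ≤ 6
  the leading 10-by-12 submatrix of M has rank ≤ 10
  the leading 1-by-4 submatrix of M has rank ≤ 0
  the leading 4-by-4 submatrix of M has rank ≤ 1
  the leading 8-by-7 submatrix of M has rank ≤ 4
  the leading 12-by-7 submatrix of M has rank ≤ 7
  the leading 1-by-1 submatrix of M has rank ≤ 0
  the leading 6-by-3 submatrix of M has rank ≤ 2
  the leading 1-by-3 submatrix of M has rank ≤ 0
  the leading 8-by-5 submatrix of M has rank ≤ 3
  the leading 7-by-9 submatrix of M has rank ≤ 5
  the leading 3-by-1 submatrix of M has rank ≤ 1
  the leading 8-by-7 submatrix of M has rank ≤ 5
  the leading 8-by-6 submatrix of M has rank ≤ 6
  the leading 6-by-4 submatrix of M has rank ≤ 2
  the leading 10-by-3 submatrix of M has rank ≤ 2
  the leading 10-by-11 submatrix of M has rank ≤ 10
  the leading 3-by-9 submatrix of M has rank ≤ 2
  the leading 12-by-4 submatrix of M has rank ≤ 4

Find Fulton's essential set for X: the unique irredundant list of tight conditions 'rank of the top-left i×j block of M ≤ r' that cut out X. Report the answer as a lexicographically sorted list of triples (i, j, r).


Reconstructing r_w from the 35 given conditions:

  i=1: 0 0 0 0 1 1 1 1 1 1 1 1
  i=2: 1 1 1 1 2 2 2 2 2 2 2 2
  i=3: 1 1 1 1 2 2 2 2 2 3 3 3
  i=4: 1 1 1 1 2 2 3 3 3 4 4 4
  i=5: 1 2 2 2 3 3 4 4 4 5 5 5
  i=6: 1 2 2 2 3 3 4 4 4 5 6 6
  i=7: 1 2 2 2 3 3 4 5 5 6 7 7
  i=8: 1 2 2 2 3 3 4 5 6 7 8 8
  i=9: 1 2 2 3 4 4 5 6 7 8 9 9
  i=10: 1 2 2 3 4 5 6 7 8 9 10 10
  i=11: 1 2 3 4 5 6 7 8 9 10 11 11
  i=12: 1 2 3 4 5 6 7 8 9 10 11 12

the unique w with this rank table is (5, 1, 10, 7, 2, 11, 8, 9, 4, 6, 3, 12).

8 SE-corners of the 28-cell Rothe diagram give Ess(w):

[(1, 4, 0), (3, 9, 2), (4, 4, 1), (4, 6, 2), (6, 9, 4), (8, 4, 2), (8, 6, 3), (10, 3, 2)]


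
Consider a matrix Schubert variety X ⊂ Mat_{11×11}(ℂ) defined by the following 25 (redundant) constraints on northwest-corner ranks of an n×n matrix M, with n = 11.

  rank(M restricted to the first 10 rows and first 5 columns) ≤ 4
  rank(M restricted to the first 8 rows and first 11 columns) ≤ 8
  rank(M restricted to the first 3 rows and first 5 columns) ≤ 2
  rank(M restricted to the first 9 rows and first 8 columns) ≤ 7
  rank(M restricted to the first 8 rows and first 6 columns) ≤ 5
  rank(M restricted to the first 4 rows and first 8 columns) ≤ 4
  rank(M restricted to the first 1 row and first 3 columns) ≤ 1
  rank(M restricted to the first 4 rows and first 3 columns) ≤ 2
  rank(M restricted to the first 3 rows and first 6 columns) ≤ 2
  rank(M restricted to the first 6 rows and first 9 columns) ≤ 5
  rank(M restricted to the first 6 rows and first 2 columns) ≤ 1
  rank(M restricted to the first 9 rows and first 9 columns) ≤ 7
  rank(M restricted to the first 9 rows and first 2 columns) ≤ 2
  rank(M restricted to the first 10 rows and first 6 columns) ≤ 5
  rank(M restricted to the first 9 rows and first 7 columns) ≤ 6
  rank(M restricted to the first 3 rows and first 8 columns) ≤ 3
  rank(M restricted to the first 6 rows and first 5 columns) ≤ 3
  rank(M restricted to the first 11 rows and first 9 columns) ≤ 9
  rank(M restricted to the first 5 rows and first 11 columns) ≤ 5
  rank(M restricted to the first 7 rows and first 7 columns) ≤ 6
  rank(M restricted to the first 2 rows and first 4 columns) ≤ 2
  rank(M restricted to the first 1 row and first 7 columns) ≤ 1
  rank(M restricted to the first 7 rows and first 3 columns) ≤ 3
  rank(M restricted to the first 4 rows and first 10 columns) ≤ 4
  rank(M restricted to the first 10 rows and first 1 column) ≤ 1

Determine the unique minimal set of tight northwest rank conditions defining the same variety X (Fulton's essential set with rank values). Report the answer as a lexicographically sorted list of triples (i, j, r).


Reconstructing r_w from the 25 given conditions:

  R[1]: 1 | 1 | 1 | 1 | 1 | 1 | 1 | 1 | 1 | 1 | 1
  R[2]: 1 | 1 | 2 | 2 | 2 | 2 | 2 | 2 | 2 | 2 | 2
  R[3]: 1 | 1 | 2 | 2 | 2 | 2 | 3 | 3 | 3 | 3 | 3
  R[4]: 1 | 1 | 2 | 3 | 3 | 3 | 4 | 4 | 4 | 4 | 4
  R[5]: 1 | 1 | 2 | 3 | 3 | 4 | 5 | 5 | 5 | 5 | 5
  R[6]: 1 | 1 | 2 | 3 | 3 | 4 | 5 | 5 | 5 | 6 | 6
  R[7]: 1 | 2 | 3 | 4 | 4 | 5 | 6 | 6 | 6 | 7 | 7
  R[8]: 1 | 2 | 3 | 4 | 4 | 5 | 6 | 7 | 7 | 8 | 8
  R[9]: 1 | 2 | 3 | 4 | 4 | 5 | 6 | 7 | 7 | 8 | 9
  R[10]: 1 | 2 | 3 | 4 | 4 | 5 | 6 | 7 | 8 | 9 | 10
  R[11]: 1 | 2 | 3 | 4 | 5 | 6 | 7 | 8 | 9 | 10 | 11

so w = (1, 3, 7, 4, 6, 10, 2, 8, 11, 9, 5).

Rothe diagram D(w) (16 cells), 6 SE-corners (essential conditions):

[(3, 6, 2), (6, 2, 1), (6, 5, 3), (6, 9, 5), (9, 9, 7), (10, 5, 4)]


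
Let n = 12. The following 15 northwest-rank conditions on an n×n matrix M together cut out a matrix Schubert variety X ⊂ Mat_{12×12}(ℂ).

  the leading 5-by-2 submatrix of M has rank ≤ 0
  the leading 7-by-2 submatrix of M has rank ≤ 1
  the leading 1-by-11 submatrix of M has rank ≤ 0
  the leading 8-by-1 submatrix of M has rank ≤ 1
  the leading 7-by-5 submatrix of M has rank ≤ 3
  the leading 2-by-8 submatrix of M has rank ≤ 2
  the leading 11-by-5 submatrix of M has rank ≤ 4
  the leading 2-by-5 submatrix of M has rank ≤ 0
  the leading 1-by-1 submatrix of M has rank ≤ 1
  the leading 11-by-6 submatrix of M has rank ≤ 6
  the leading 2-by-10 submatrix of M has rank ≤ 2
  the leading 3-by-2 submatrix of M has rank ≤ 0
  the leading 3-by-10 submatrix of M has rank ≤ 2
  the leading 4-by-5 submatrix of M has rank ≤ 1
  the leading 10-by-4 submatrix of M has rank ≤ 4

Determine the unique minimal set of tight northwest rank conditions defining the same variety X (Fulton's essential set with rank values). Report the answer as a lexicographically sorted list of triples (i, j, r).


Reconstructing r_w from the 15 given conditions:

  row 1: 0  0  0  0  0  0  0  0  0  0  0  1
  row 2: 0  0  0  0  0  1  1  1  1  1  1  2
  row 3: 0  0  1  1  1  2  2  2  2  2  2  3
  row 4: 0  0  1  1  1  2  3  3  3  3  3  4
  row 5: 0  0  1  2  2  3  4  4  4  4  4  5
  row 6: 1  1  2  3  3  4  5  5  5  5  5  6
  row 7: 1  1  2  3  3  4  5  6  6  6  6  7
  row 8: 1  2  3  4  4  5  6  7  7  7  7  8
  row 9: 1  2  3  4  4  5  6  7  8  8  8  9
  row 10: 1  2  3  4  4  5  6  7  8  9  9  10
  row 11: 1  2  3  4  4  5  6  7  8  9  10  11
  row 12: 1  2  3  4  5  6  7  8  9  10  11  12

hence w(1..12) = (12, 6, 3, 7, 4, 1, 8, 2, 9, 10, 11, 5).

Fulton essential set (7 of the 29 Rothe cells):

[(1, 11, 0), (2, 5, 0), (4, 5, 1), (5, 2, 0), (7, 2, 1), (7, 5, 3), (11, 5, 4)]


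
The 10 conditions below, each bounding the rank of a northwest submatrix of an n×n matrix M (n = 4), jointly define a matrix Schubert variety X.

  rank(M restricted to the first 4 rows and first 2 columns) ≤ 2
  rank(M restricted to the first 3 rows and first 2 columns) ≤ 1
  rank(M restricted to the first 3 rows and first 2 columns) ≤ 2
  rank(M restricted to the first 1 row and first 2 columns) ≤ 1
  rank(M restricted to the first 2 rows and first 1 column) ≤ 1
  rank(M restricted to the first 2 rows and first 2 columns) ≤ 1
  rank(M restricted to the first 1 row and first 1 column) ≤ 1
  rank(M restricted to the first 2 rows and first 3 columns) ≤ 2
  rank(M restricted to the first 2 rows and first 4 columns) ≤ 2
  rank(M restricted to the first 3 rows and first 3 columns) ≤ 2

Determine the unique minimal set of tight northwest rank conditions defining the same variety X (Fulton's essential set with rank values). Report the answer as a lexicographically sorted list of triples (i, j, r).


Rank table r_w(4×4) implied by the 10 constraints:

  i=1: 1, 1, 1, 1
  i=2: 1, 1, 2, 2
  i=3: 1, 1, 2, 3
  i=4: 1, 2, 3, 4

giving w = (1, 3, 4, 2) via Δ²R.

1 SE-corner of the 2-cell Rothe diagram gives Ess(w):

[(3, 2, 1)]


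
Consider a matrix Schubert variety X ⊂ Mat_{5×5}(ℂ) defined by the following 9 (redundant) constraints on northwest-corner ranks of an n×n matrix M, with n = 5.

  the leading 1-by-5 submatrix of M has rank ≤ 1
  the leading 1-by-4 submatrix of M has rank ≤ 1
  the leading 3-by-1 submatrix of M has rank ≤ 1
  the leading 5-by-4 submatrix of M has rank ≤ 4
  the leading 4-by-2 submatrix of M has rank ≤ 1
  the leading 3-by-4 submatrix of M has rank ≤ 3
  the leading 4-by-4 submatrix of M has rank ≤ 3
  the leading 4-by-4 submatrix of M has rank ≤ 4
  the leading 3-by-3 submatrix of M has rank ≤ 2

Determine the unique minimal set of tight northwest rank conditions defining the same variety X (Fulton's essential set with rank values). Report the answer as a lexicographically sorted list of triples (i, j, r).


Recovering R(i,j) via the rank-extension bound from the 9 conditions:

  row 1: 1 | 1 | 1 | 1 | 1
  row 2: 1 | 1 | 2 | 2 | 2
  row 3: 1 | 1 | 2 | 3 | 3
  row 4: 1 | 1 | 2 | 3 | 4
  row 5: 1 | 2 | 3 | 4 | 5

hence w(1..5) = (1, 3, 4, 5, 2).

Fulton essential set (1 of the 3 Rothe cells):

[(4, 2, 1)]


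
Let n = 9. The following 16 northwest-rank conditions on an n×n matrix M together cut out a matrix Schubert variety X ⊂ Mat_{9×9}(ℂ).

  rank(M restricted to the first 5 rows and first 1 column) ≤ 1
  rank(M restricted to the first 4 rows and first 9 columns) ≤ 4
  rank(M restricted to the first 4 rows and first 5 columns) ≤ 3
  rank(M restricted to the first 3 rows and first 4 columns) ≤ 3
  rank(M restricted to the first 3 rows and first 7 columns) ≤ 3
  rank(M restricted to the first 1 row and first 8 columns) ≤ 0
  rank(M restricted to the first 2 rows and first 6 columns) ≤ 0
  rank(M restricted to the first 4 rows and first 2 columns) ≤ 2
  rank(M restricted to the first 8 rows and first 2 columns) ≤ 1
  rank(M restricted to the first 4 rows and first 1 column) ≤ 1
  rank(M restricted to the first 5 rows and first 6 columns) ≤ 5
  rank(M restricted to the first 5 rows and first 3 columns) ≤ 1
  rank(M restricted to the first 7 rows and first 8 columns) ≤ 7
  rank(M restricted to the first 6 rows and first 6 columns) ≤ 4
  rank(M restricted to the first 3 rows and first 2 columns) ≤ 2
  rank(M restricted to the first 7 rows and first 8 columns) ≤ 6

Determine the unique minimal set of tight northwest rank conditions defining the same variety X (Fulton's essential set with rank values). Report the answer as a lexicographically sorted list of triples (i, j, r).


Computing R[i][j] = min implied NW-rank bound (n=9, 16 conditions):

  R[1]: 0  0  0  0  0  0  0  0  1
  R[2]: 0  0  0  0  0  0  1  1  2
  R[3]: 1  1  1  1  1  1  2  2  3
  R[4]: 1  1  1  2  2  2  3  3  4
  R[5]: 1  1  1  2  3  3  4  4  5
  R[6]: 1  1  2  3  4  4  5  5  6
  R[7]: 1  1  2  3  4  5  6  6  7
  R[8]: 1  1  2  3  4  5  6  7  8
  R[9]: 1  2  3  4  5  6  7  8  9

giving w = (9, 7, 1, 4, 5, 3, 6, 8, 2) via Δ²R.

ℓ(w)=21; the 4 essential cells (i,j,r):

[(1, 8, 0), (2, 6, 0), (5, 3, 1), (8, 2, 1)]


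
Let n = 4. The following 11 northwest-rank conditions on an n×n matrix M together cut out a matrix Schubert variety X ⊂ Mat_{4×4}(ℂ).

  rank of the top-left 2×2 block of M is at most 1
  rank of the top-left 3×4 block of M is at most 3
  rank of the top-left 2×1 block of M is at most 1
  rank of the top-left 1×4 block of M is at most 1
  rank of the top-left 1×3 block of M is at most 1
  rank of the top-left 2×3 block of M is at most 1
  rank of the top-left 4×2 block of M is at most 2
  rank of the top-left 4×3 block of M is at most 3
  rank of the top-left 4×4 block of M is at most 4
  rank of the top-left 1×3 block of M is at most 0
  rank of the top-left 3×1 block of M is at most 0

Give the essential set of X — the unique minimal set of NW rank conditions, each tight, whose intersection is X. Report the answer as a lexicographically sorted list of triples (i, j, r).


The tightest implied rank at each (i,j), from the 11 conditions:

  row 1: 0 0 0 1
  row 2: 0 1 1 2
  row 3: 0 1 2 3
  row 4: 1 2 3 4

second differences of R give the permutation w = (4, 2, 3, 1).

D(w) has 5 cells with 2 SE-corners; essential set:

[(1, 3, 0), (3, 1, 0)]


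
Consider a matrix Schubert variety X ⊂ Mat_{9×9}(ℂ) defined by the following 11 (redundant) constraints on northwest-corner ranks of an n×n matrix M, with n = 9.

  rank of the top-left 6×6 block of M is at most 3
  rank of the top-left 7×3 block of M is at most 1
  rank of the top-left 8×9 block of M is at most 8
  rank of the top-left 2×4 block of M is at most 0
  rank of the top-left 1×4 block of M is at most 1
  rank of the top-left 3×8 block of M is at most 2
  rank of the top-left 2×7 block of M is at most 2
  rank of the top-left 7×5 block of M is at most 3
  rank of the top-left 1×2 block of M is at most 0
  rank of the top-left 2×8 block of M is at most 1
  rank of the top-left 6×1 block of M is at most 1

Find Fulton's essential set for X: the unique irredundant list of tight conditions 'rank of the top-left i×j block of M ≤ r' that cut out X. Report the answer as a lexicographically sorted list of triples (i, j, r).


The tightest implied rank at each (i,j), from the 11 conditions:

  i=1: 0  0  0  0  1  1  1  1  1
  i=2: 0  0  0  0  1  1  1  1  2
  i=3: 1  1  1  1  2  2  2  2  3
  i=4: 1  1  1  2  3  3  3  3  4
  i=5: 1  1  1  2  3  3  4  4  5
  i=6: 1  1  1  2  3  3  4  5  6
  i=7: 1  1  1  2  3  4  5  6  7
  i=8: 1  2  2  3  4  5  6  7  8
  i=9: 1  2  3  4  5  6  7  8  9

the unique w with this rank table is (5, 9, 1, 4, 7, 8, 6, 2, 3).

Rothe diagram D(w) (21 cells), 4 SE-corners (essential conditions):

[(2, 4, 0), (2, 8, 1), (6, 6, 3), (7, 3, 1)]


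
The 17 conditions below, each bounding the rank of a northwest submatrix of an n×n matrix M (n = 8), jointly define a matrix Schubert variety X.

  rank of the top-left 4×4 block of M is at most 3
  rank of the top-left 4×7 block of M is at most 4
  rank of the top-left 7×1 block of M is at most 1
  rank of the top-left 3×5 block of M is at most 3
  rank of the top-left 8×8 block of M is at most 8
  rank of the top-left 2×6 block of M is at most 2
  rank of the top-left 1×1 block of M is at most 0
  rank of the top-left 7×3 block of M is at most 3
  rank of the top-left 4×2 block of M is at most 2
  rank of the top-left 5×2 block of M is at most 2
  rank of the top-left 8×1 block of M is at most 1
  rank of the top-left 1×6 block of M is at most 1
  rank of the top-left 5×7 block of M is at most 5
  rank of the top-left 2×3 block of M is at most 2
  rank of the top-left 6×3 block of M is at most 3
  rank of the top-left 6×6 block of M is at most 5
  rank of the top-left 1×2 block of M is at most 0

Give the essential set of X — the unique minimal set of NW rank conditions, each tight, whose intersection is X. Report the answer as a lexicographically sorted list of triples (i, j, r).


Recovering R(i,j) via the rank-extension bound from the 17 conditions:

  row 1: 0 0 1 1 1 1 1 1
  row 2: 1 1 2 2 2 2 2 2
  row 3: 1 2 3 3 3 3 3 3
  row 4: 1 2 3 3 4 4 4 4
  row 5: 1 2 3 4 5 5 5 5
  row 6: 1 2 3 4 5 5 6 6
  row 7: 1 2 3 4 5 6 7 7
  row 8: 1 2 3 4 5 6 7 8

second differences of R give the permutation w = (3, 1, 2, 5, 4, 7, 6, 8).

Rothe diagram D(w) (4 cells), 3 SE-corners (essential conditions):

[(1, 2, 0), (4, 4, 3), (6, 6, 5)]


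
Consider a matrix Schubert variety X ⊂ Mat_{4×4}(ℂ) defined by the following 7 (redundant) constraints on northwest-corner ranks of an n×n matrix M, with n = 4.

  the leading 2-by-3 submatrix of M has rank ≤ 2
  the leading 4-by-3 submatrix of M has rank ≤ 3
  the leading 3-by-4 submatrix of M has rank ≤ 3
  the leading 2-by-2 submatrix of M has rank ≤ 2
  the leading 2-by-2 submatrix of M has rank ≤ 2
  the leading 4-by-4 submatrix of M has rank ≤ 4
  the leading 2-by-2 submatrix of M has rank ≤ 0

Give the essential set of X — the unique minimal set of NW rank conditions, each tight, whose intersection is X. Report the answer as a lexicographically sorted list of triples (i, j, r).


Reconstructing r_w from the 7 given conditions:

  row 1: 0, 0, 1, 1
  row 2: 0, 0, 1, 2
  row 3: 1, 1, 2, 3
  row 4: 1, 2, 3, 4

hence w(1..4) = (3, 4, 1, 2).

D(w) has 4 cells with 1 SE-corner; essential set:

[(2, 2, 0)]


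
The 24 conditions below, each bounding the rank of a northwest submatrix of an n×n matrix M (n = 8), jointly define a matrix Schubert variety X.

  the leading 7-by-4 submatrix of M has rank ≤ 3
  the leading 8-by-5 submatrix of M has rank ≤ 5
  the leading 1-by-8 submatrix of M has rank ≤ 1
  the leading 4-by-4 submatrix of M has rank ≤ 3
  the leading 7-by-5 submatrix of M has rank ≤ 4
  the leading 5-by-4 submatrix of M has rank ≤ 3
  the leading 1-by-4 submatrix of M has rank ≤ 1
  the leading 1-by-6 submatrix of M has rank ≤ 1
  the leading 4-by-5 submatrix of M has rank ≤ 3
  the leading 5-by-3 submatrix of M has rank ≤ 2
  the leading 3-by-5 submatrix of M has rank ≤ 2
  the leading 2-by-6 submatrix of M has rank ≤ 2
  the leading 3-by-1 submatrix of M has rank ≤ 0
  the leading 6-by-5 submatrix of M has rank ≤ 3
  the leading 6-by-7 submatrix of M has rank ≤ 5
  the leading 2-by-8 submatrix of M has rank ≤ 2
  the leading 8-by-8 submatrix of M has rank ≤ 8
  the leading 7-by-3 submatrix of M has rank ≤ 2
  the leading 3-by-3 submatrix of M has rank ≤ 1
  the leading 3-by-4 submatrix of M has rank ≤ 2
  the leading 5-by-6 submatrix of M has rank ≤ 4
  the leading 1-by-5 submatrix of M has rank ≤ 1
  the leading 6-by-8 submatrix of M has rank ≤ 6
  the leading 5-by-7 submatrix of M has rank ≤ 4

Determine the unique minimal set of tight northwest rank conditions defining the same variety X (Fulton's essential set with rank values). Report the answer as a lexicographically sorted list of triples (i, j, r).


The tightest implied rank at each (i,j), from the 24 conditions:

  i=1: 0, 1, 1, 1, 1, 1, 1, 1
  i=2: 0, 1, 1, 2, 2, 2, 2, 2
  i=3: 0, 1, 1, 2, 2, 3, 3, 3
  i=4: 1, 2, 2, 3, 3, 4, 4, 4
  i=5: 1, 2, 2, 3, 3, 4, 4, 5
  i=6: 1, 2, 2, 3, 3, 4, 5, 6
  i=7: 1, 2, 2, 3, 4, 5, 6, 7
  i=8: 1, 2, 3, 4, 5, 6, 7, 8

second differences of R give the permutation w = (2, 4, 6, 1, 8, 7, 5, 3).

|D(w)|=12, |Ess(w)|=6:

[(3, 1, 0), (3, 3, 1), (3, 5, 2), (5, 7, 4), (6, 5, 3), (7, 3, 2)]


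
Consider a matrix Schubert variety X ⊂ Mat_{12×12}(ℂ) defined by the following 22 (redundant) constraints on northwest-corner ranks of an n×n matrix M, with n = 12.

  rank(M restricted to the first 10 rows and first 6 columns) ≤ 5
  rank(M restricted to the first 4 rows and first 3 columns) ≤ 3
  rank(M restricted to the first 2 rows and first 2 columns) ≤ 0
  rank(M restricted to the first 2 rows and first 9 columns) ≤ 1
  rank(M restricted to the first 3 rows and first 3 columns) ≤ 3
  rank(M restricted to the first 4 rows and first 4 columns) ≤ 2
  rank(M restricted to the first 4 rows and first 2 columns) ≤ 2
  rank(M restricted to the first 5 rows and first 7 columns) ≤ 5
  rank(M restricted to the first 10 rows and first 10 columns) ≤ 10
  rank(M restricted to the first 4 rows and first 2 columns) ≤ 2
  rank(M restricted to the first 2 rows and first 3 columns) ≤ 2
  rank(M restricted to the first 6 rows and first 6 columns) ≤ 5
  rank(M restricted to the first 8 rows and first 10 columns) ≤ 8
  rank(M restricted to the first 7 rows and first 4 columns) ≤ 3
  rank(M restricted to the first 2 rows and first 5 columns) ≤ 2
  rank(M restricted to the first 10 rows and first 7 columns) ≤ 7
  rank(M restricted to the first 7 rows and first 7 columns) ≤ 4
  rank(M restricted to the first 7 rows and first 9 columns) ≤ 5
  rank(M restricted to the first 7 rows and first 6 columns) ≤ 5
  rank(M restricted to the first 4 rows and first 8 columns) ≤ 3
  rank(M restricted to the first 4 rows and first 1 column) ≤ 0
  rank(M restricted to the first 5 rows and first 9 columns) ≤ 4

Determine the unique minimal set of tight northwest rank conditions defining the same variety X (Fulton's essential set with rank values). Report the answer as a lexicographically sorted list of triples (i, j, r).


Recovering R(i,j) via the rank-extension bound from the 22 conditions:

  0, 0, 1, 1, 1, 1, 1, 1, 1, 1, 1, 1
  0, 0, 1, 1, 1, 1, 1, 1, 1, 2, 2, 2
  0, 1, 2, 2, 2, 2, 2, 2, 2, 3, 3, 3
  0, 1, 2, 2, 3, 3, 3, 3, 3, 4, 4, 4
  1, 2, 3, 3, 4, 4, 4, 4, 4, 5, 5, 5
  1, 2, 3, 3, 4, 4, 4, 5, 5, 6, 6, 6
  1, 2, 3, 3, 4, 4, 4, 5, 5, 6, 7, 7
  1, 2, 3, 4, 5, 5, 5, 6, 6, 7, 8, 8
  1, 2, 3, 4, 5, 5, 6, 7, 7, 8, 9, 9
  1, 2, 3, 4, 5, 5, 6, 7, 8, 9, 10, 10
  1, 2, 3, 4, 5, 6, 7, 8, 9, 10, 11, 11
  1, 2, 3, 4, 5, 6, 7, 8, 9, 10, 11, 12

hence w(1..12) = (3, 10, 2, 5, 1, 8, 11, 4, 7, 9, 6, 12).

|D(w)|=22, |Ess(w)|=8:

[(2, 2, 0), (2, 9, 1), (4, 1, 0), (4, 4, 2), (7, 4, 3), (7, 7, 4), (7, 9, 5), (10, 6, 5)]


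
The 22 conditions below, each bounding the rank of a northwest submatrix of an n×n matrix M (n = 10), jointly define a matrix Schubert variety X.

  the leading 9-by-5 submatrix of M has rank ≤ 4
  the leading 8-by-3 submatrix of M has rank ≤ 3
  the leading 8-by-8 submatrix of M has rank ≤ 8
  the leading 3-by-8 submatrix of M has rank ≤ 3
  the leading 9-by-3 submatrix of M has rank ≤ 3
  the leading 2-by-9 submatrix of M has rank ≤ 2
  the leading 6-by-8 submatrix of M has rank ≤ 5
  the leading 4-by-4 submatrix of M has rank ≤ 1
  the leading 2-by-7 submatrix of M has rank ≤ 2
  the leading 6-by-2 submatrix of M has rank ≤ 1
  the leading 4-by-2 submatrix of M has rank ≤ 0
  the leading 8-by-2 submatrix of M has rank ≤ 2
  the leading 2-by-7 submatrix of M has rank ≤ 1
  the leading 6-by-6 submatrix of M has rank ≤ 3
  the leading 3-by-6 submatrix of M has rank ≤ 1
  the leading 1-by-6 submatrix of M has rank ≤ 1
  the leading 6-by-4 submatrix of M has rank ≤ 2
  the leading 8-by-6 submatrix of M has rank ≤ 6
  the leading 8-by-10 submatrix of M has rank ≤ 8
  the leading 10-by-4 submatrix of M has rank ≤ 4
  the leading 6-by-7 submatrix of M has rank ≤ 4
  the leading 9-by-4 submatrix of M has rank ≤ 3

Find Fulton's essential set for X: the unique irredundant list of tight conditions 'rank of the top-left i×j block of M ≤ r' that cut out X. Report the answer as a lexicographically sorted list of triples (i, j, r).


Computing R[i][j] = min implied NW-rank bound (n=10, 22 conditions):

  i=1: 0 0 1 1 1 1 1 1 1 1
  i=2: 0 0 1 1 1 1 1 2 2 2
  i=3: 0 0 1 1 1 1 2 3 3 3
  i=4: 0 0 1 1 2 2 3 4 4 4
  i=5: 1 1 2 2 3 3 4 5 5 5
  i=6: 1 1 2 2 3 3 4 5 6 6
  i=7: 1 2 3 3 4 4 5 6 7 7
  i=8: 1 2 3 3 4 5 6 7 8 8
  i=9: 1 2 3 3 4 5 6 7 8 9
  i=10: 1 2 3 4 5 6 7 8 9 10

giving w = (3, 8, 7, 5, 1, 9, 2, 6, 10, 4) via Δ²R.

|D(w)|=21, |Ess(w)|=8:

[(2, 7, 1), (3, 6, 1), (4, 2, 0), (4, 4, 1), (6, 2, 1), (6, 4, 2), (6, 6, 3), (9, 4, 3)]


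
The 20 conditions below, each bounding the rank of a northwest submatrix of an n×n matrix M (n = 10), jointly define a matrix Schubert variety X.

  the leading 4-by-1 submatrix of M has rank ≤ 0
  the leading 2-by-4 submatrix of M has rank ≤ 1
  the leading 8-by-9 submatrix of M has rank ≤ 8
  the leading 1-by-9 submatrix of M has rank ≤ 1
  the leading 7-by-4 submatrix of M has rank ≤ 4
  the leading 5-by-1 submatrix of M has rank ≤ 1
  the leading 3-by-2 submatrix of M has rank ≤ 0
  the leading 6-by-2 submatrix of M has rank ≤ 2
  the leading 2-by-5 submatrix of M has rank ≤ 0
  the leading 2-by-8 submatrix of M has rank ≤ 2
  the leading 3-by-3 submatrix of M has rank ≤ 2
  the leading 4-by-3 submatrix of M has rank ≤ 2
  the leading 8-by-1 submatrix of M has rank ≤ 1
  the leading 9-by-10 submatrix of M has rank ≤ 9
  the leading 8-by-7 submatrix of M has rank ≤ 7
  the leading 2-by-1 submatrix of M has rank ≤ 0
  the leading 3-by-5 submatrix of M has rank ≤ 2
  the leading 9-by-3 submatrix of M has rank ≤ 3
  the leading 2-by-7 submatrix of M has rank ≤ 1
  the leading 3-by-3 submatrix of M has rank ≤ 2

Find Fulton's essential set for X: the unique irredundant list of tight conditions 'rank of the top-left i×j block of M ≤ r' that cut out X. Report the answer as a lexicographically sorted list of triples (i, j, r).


Reconstructing r_w from the 20 given conditions:

  row 1: 0, 0, 0, 0, 0, 1, 1, 1, 1, 1
  row 2: 0, 0, 0, 0, 0, 1, 1, 2, 2, 2
  row 3: 0, 0, 1, 1, 1, 2, 2, 3, 3, 3
  row 4: 0, 1, 2, 2, 2, 3, 3, 4, 4, 4
  row 5: 1, 2, 3, 3, 3, 4, 4, 5, 5, 5
  row 6: 1, 2, 3, 4, 4, 5, 5, 6, 6, 6
  row 7: 1, 2, 3, 4, 5, 6, 6, 7, 7, 7
  row 8: 1, 2, 3, 4, 5, 6, 7, 8, 8, 8
  row 9: 1, 2, 3, 4, 5, 6, 7, 8, 9, 9
  row 10: 1, 2, 3, 4, 5, 6, 7, 8, 9, 10

hence w(1..10) = (6, 8, 3, 2, 1, 4, 5, 7, 9, 10).

Fulton essential set (4 of the 14 Rothe cells):

[(2, 5, 0), (2, 7, 1), (3, 2, 0), (4, 1, 0)]


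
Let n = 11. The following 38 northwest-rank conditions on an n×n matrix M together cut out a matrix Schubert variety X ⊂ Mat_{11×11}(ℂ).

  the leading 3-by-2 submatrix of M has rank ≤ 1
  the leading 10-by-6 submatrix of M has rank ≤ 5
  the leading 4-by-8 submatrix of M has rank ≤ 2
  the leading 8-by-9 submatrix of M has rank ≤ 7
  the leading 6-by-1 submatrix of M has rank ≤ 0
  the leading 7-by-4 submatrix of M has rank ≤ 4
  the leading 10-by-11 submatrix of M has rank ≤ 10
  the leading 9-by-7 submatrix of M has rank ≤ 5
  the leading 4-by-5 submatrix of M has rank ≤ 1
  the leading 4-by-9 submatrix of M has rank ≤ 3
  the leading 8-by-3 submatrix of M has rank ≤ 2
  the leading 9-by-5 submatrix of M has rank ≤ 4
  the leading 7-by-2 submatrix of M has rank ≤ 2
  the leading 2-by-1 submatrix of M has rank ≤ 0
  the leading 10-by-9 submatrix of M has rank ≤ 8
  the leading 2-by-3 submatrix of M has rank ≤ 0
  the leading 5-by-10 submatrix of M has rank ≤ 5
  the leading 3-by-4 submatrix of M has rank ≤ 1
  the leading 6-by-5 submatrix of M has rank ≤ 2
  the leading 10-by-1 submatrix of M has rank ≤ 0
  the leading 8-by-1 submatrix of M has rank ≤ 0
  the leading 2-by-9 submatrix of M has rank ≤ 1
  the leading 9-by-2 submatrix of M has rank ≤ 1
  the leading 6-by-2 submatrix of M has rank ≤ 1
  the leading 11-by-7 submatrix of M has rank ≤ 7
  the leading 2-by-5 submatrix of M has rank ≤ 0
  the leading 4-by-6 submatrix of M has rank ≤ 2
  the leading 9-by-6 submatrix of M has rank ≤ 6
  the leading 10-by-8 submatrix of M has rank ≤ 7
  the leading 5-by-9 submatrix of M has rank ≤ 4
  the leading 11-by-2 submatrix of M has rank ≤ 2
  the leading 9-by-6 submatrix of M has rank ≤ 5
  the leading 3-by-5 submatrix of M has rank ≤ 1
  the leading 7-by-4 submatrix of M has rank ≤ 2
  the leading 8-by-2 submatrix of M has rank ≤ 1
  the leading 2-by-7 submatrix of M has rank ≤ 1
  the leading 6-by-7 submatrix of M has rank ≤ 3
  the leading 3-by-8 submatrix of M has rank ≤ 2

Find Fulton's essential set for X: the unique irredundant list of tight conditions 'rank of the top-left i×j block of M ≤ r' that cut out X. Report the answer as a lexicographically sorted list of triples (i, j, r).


Computing R[i][j] = min implied NW-rank bound (n=11, 38 conditions):

  R[1]: 0 | 0 | 0 | 0 | 0 | 1 | 1 | 1 | 1 | 1 | 1
  R[2]: 0 | 0 | 0 | 0 | 0 | 1 | 1 | 1 | 1 | 2 | 2
  R[3]: 0 | 1 | 1 | 1 | 1 | 2 | 2 | 2 | 2 | 3 | 3
  R[4]: 0 | 1 | 1 | 1 | 1 | 2 | 2 | 2 | 3 | 4 | 4
  R[5]: 0 | 1 | 2 | 2 | 2 | 3 | 3 | 3 | 4 | 5 | 5
  R[6]: 0 | 1 | 2 | 2 | 2 | 3 | 3 | 4 | 5 | 6 | 6
  R[7]: 0 | 1 | 2 | 2 | 3 | 4 | 4 | 5 | 6 | 7 | 7
  R[8]: 0 | 1 | 2 | 3 | 4 | 5 | 5 | 6 | 7 | 8 | 8
  R[9]: 0 | 1 | 2 | 3 | 4 | 5 | 5 | 6 | 7 | 8 | 9
  R[10]: 0 | 1 | 2 | 3 | 4 | 5 | 6 | 7 | 8 | 9 | 10
  R[11]: 1 | 2 | 3 | 4 | 5 | 6 | 7 | 8 | 9 | 10 | 11

giving w = (6, 10, 2, 9, 3, 8, 5, 4, 11, 7, 1) via Δ²R.

Fulton essential set (9 of the 31 Rothe cells):

[(2, 5, 0), (2, 9, 1), (4, 5, 1), (4, 8, 2), (6, 5, 2), (6, 7, 3), (7, 4, 2), (9, 7, 5), (10, 1, 0)]


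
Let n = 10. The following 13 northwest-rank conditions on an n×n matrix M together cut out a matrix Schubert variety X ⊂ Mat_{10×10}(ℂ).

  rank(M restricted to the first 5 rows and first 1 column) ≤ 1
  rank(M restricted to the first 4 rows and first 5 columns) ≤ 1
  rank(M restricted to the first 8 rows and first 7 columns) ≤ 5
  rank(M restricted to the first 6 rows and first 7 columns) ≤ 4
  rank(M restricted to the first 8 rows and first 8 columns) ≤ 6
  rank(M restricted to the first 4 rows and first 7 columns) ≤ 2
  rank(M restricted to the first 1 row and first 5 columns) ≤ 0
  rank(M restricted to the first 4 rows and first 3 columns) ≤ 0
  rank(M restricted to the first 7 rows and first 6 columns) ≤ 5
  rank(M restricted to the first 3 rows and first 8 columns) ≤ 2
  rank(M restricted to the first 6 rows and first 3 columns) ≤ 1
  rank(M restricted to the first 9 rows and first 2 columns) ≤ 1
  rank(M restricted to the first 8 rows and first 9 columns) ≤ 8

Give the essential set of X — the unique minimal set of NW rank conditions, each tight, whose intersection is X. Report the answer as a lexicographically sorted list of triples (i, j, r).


Propagating the 13 rank bounds to every northwest block:

  0  0  0  0  0  1  1  1  1  1
  0  0  0  1  1  2  2  2  2  2
  0  0  0  1  1  2  2  2  3  3
  0  0  0  1  1  2  2  3  4  4
  1  1  1  2  2  3  3  4  5  5
  1  1  1  2  3  4  4  5  6  6
  1  1  2  3  4  5  5  6  7  7
  1  1  2  3  4  5  5  6  7  8
  1  1  2  3  4  5  6  7  8  9
  1  2  3  4  5  6  7  8  9  10

reading off 1-entries of Δ²R: w = (6, 4, 9, 8, 1, 5, 3, 10, 7, 2).

Rothe diagram D(w) (25 cells), 8 SE-corners (essential conditions):

[(1, 5, 0), (3, 8, 2), (4, 3, 0), (4, 5, 1), (4, 7, 2), (6, 3, 1), (8, 7, 5), (9, 2, 1)]


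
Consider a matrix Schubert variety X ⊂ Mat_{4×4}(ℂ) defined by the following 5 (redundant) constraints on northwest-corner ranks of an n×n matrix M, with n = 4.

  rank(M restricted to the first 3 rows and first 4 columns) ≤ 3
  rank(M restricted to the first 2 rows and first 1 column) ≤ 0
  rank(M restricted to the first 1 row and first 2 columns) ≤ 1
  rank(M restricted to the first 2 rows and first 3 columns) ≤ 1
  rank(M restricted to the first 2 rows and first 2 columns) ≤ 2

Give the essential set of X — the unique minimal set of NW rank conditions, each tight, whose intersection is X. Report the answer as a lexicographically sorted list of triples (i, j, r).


Recovering R(i,j) via the rank-extension bound from the 5 conditions:

  0 | 1 | 1 | 1
  0 | 1 | 1 | 2
  1 | 2 | 2 | 3
  1 | 2 | 3 | 4

giving w = (2, 4, 1, 3) via Δ²R.

ℓ(w)=3; the 2 essential cells (i,j,r):

[(2, 1, 0), (2, 3, 1)]


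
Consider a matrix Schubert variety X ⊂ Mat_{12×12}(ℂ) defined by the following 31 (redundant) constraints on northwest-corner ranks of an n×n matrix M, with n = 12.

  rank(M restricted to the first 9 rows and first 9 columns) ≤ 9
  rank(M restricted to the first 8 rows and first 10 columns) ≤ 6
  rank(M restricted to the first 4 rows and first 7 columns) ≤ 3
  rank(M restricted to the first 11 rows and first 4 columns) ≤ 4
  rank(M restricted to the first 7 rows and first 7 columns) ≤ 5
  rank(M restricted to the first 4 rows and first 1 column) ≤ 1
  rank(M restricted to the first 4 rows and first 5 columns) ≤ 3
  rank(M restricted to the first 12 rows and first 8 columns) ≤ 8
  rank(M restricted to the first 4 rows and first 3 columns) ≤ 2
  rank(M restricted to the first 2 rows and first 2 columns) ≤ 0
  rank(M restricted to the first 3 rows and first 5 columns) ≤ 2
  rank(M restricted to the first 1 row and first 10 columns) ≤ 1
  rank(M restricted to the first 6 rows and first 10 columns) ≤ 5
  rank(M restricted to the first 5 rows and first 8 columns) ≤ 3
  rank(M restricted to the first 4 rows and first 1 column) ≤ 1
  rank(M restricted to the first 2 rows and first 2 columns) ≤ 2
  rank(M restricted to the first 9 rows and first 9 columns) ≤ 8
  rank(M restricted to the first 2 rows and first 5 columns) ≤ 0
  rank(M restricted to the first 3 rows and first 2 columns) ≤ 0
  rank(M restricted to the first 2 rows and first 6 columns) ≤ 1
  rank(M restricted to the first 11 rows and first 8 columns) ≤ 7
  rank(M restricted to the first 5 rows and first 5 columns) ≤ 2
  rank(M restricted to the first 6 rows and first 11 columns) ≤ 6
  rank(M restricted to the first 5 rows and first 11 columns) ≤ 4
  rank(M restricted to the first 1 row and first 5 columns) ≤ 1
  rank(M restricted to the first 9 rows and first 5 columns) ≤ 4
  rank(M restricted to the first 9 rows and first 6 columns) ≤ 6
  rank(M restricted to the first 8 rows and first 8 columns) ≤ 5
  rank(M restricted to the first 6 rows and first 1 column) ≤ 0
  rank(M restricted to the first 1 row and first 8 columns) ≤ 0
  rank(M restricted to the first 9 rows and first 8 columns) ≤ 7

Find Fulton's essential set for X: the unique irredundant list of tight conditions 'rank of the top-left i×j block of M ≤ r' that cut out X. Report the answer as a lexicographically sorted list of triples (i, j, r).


Recovering R(i,j) via the rank-extension bound from the 31 conditions:

  row 1: 0, 0, 0, 0, 0, 0, 0, 0, 1, 1, 1, 1
  row 2: 0, 0, 0, 0, 0, 1, 1, 1, 2, 2, 2, 2
  row 3: 0, 0, 1, 1, 1, 2, 2, 2, 3, 3, 3, 3
  row 4: 0, 1, 2, 2, 2, 3, 3, 3, 4, 4, 4, 4
  row 5: 0, 1, 2, 2, 2, 3, 3, 3, 4, 4, 4, 5
  row 6: 0, 1, 2, 3, 3, 4, 4, 4, 5, 5, 5, 6
  row 7: 1, 2, 3, 4, 4, 5, 5, 5, 6, 6, 6, 7
  row 8: 1, 2, 3, 4, 4, 5, 5, 5, 6, 6, 7, 8
  row 9: 1, 2, 3, 4, 4, 5, 6, 6, 7, 7, 8, 9
  row 10: 1, 2, 3, 4, 5, 6, 7, 7, 8, 8, 9, 10
  row 11: 1, 2, 3, 4, 5, 6, 7, 7, 8, 9, 10, 11
  row 12: 1, 2, 3, 4, 5, 6, 7, 8, 9, 10, 11, 12

so w = (9, 6, 3, 2, 12, 4, 1, 11, 7, 5, 10, 8).

11 SE-corners of the 30-cell Rothe diagram give Ess(w):

[(1, 8, 0), (2, 5, 0), (3, 2, 0), (5, 5, 2), (5, 8, 3), (5, 11, 4), (6, 1, 0), (8, 8, 5), (8, 10, 6), (9, 5, 4), (11, 8, 7)]


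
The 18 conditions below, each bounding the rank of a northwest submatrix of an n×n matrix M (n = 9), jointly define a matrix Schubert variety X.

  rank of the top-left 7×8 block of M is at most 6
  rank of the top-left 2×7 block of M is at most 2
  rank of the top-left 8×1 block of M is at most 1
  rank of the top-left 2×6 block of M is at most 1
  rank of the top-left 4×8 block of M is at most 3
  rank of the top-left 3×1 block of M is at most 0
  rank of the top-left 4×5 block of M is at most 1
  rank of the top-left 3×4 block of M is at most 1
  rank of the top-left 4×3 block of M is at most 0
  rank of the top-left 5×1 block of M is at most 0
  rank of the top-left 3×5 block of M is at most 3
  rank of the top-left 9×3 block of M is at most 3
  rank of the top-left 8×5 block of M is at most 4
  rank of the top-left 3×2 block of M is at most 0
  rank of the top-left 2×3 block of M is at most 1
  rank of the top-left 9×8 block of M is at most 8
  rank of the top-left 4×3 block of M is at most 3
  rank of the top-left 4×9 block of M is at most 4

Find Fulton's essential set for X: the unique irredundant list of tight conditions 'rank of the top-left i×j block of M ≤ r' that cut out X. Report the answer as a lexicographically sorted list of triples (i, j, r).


Reconstructing r_w from the 18 given conditions:

  i=1: 0 0 0 1 1 1 1 1 1
  i=2: 0 0 0 1 1 1 2 2 2
  i=3: 0 0 0 1 1 2 3 3 3
  i=4: 0 0 0 1 1 2 3 3 4
  i=5: 0 1 1 2 2 3 4 4 5
  i=6: 1 2 2 3 3 4 5 5 6
  i=7: 1 2 3 4 4 5 6 6 7
  i=8: 1 2 3 4 4 5 6 7 8
  i=9: 1 2 3 4 5 6 7 8 9

so w = (4, 7, 6, 9, 2, 1, 3, 8, 5).

D(w) has 19 cells with 6 SE-corners; essential set:

[(2, 6, 1), (4, 3, 0), (4, 5, 1), (4, 8, 3), (5, 1, 0), (8, 5, 4)]


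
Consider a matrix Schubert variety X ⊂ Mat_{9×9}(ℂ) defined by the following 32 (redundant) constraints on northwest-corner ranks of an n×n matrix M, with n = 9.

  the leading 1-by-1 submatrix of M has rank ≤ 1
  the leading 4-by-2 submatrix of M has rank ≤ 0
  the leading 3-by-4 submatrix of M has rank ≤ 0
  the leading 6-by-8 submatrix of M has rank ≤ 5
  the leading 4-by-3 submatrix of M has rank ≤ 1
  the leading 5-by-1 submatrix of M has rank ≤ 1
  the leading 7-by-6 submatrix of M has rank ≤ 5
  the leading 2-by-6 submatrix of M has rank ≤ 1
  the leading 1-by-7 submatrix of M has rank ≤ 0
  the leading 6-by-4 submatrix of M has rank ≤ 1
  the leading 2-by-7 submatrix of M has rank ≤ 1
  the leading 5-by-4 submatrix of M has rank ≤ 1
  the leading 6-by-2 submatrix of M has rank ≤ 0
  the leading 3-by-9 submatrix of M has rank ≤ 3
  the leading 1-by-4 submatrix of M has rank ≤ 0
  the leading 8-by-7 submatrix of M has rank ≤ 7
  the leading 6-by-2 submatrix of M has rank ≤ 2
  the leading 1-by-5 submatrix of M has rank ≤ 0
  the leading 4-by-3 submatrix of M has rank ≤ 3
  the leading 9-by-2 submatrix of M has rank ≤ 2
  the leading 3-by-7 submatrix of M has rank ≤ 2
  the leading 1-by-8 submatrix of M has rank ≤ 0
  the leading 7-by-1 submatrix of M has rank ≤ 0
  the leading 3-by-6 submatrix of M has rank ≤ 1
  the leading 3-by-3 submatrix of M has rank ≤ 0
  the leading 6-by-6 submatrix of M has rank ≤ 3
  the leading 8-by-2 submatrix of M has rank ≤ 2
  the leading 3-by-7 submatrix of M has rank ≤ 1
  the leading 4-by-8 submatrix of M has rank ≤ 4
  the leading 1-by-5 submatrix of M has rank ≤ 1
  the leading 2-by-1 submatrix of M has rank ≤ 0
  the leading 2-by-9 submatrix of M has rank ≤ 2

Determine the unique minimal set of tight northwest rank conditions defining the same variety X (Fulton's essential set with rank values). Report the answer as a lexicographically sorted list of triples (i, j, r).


Reconstructing r_w from the 32 given conditions:

  row 1: 0 | 0 | 0 | 0 | 0 | 0 | 0 | 0 | 1
  row 2: 0 | 0 | 0 | 0 | 1 | 1 | 1 | 1 | 2
  row 3: 0 | 0 | 0 | 0 | 1 | 1 | 1 | 2 | 3
  row 4: 0 | 0 | 1 | 1 | 2 | 2 | 2 | 3 | 4
  row 5: 0 | 0 | 1 | 1 | 2 | 3 | 3 | 4 | 5
  row 6: 0 | 0 | 1 | 1 | 2 | 3 | 4 | 5 | 6
  row 7: 0 | 1 | 2 | 2 | 3 | 4 | 5 | 6 | 7
  row 8: 1 | 2 | 3 | 3 | 4 | 5 | 6 | 7 | 8
  row 9: 1 | 2 | 3 | 4 | 5 | 6 | 7 | 8 | 9

the unique w with this rank table is (9, 5, 8, 3, 6, 7, 2, 1, 4).

ℓ(w)=27; the 6 essential cells (i,j,r):

[(1, 8, 0), (3, 4, 0), (3, 7, 1), (6, 2, 0), (6, 4, 1), (7, 1, 0)]
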